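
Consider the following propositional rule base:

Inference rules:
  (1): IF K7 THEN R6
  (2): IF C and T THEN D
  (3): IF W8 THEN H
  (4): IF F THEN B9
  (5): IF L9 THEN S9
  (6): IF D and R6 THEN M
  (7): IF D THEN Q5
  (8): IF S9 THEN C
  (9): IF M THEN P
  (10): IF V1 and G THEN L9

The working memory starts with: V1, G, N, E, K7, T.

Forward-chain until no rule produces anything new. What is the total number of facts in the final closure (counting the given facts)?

14

Round 1 — (1), (10), derive R6, L9.
Round 2 — (5), derive S9.
Round 3 — (8), derive C.
Round 4 — (2), derive D.
Round 5 — (6), (7), derive M, Q5.
Round 6 — (9), derive P.
Closure: {C, D, E, G, K7, L9, M, N, P, Q5, R6, S9, T, V1} — 14 facts.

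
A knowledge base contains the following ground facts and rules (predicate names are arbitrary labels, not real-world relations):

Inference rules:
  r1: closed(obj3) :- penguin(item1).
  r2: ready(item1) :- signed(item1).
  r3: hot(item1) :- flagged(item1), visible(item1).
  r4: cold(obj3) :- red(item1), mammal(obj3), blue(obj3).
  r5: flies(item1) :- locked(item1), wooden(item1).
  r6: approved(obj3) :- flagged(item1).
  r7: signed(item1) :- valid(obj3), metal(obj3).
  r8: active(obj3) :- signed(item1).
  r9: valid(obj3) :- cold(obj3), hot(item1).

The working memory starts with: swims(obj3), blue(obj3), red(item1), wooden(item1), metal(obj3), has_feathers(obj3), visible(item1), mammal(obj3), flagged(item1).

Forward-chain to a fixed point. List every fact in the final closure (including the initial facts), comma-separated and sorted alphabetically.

Round 1: r3 [hot(item1) :- flagged(item1), visible(item1).]; r4 [cold(obj3) :- red(item1), mammal(obj3), blue(obj3).]; r6 [approved(obj3) :- flagged(item1).]. New: hot(item1), cold(obj3), approved(obj3).
Round 2: r9 [valid(obj3) :- cold(obj3), hot(item1).]. New: valid(obj3).
Round 3: r7 [signed(item1) :- valid(obj3), metal(obj3).]. New: signed(item1).
Round 4: r2 [ready(item1) :- signed(item1).]; r8 [active(obj3) :- signed(item1).]. New: ready(item1), active(obj3).

active(obj3), approved(obj3), blue(obj3), cold(obj3), flagged(item1), has_feathers(obj3), hot(item1), mammal(obj3), metal(obj3), ready(item1), red(item1), signed(item1), swims(obj3), valid(obj3), visible(item1), wooden(item1)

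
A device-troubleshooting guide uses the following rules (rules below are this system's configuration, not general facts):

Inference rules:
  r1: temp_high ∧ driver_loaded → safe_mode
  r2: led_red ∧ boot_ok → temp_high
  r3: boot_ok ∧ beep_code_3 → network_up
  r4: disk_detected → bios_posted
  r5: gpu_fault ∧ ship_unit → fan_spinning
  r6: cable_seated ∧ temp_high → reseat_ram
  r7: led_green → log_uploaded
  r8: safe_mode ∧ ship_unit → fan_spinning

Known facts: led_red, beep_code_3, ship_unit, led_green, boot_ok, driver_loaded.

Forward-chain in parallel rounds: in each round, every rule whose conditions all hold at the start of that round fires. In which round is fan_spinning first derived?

Round 1 — r2, r3, r7, derive temp_high, network_up, log_uploaded.
Round 2 — r1, derive safe_mode.
Round 3 — r8, derive fan_spinning.
fan_spinning first appears in round 3.

3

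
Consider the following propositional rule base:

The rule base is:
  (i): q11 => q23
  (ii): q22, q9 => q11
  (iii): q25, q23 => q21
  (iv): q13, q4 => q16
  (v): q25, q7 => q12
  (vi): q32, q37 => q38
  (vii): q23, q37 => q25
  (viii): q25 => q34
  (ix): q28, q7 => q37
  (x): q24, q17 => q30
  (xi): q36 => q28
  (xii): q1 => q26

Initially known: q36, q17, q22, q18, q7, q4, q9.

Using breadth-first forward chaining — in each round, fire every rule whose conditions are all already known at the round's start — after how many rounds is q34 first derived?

[1] (ii) [q22, q9 => q11]; (xi) [q36 => q28]. ⇒ new: q11, q28.
[2] (i) [q11 => q23]; (ix) [q28, q7 => q37]. ⇒ new: q23, q37.
[3] (vii) [q23, q37 => q25]. ⇒ new: q25.
[4] (iii) [q25, q23 => q21]; (v) [q25, q7 => q12]; (viii) [q25 => q34]. ⇒ new: q21, q12, q34.
q34 first appears in round 4.

4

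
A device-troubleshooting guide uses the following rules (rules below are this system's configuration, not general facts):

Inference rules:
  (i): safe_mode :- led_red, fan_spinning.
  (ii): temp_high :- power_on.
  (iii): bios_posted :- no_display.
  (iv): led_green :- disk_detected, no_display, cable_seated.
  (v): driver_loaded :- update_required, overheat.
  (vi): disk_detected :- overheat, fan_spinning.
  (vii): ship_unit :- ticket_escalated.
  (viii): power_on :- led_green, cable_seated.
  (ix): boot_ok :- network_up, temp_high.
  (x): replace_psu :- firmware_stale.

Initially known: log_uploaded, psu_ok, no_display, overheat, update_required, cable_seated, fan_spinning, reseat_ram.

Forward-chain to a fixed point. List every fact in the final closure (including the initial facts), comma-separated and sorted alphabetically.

bios_posted, cable_seated, disk_detected, driver_loaded, fan_spinning, led_green, log_uploaded, no_display, overheat, power_on, psu_ok, reseat_ram, temp_high, update_required

Round 1: (iii) [bios_posted :- no_display.]; (v) [driver_loaded :- update_required, overheat.]; (vi) [disk_detected :- overheat, fan_spinning.]. Adds bios_posted, driver_loaded, disk_detected.
Round 2: (iv) [led_green :- disk_detected, no_display, cable_seated.]. Adds led_green.
Round 3: (viii) [power_on :- led_green, cable_seated.]. Adds power_on.
Round 4: (ii) [temp_high :- power_on.]. Adds temp_high.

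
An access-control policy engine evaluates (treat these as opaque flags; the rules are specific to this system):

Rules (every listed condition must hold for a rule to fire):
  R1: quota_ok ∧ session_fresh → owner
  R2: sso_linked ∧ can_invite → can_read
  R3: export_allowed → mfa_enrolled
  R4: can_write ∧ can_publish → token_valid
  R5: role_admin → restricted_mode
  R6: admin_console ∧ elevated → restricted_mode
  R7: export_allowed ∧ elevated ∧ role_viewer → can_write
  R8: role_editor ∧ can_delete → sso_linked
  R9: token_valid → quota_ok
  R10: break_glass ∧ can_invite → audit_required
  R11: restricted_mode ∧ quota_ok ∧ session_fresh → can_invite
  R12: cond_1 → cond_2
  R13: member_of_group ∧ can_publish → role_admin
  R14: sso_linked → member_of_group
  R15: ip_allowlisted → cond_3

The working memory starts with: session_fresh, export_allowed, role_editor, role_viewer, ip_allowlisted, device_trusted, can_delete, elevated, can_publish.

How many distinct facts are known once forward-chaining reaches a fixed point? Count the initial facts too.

21

Round 1: R3 [export_allowed → mfa_enrolled]; R7 [export_allowed ∧ elevated ∧ role_viewer → can_write]; R8 [role_editor ∧ can_delete → sso_linked]; R15 [ip_allowlisted → cond_3]. Adds mfa_enrolled, can_write, sso_linked, cond_3.
Round 2: R4 [can_write ∧ can_publish → token_valid]; R14 [sso_linked → member_of_group]. Adds token_valid, member_of_group.
Round 3: R9 [token_valid → quota_ok]; R13 [member_of_group ∧ can_publish → role_admin]. Adds quota_ok, role_admin.
Round 4: R1 [quota_ok ∧ session_fresh → owner]; R5 [role_admin → restricted_mode]. Adds owner, restricted_mode.
Round 5: R11 [restricted_mode ∧ quota_ok ∧ session_fresh → can_invite]. Adds can_invite.
Round 6: R2 [sso_linked ∧ can_invite → can_read]. Adds can_read.
Closure: {can_delete, can_invite, can_publish, can_read, can_write, cond_3, device_trusted, elevated, export_allowed, ip_allowlisted, member_of_group, mfa_enrolled, owner, quota_ok, restricted_mode, role_admin, role_editor, role_viewer, session_fresh, sso_linked, token_valid} — 21 facts.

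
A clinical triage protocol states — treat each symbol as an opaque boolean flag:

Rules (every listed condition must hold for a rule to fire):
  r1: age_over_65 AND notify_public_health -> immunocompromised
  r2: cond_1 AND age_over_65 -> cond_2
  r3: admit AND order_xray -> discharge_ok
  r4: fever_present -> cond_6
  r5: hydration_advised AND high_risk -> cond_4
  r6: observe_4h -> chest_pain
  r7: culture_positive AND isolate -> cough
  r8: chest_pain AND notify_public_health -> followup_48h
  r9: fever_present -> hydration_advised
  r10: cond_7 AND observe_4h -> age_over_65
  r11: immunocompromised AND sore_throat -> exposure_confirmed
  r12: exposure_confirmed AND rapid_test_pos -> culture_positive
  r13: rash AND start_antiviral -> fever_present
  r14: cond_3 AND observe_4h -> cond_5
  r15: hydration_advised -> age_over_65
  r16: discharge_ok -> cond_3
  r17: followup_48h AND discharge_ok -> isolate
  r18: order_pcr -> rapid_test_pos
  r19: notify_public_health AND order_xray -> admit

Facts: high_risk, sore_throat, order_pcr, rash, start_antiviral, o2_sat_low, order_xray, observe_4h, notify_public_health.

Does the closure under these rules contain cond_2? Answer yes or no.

no

[1] r6 [observe_4h -> chest_pain]; r13 [rash AND start_antiviral -> fever_present]; r18 [order_pcr -> rapid_test_pos]; r19 [notify_public_health AND order_xray -> admit]. ⇒ new: chest_pain, fever_present, rapid_test_pos, admit.
[2] r3 [admit AND order_xray -> discharge_ok]; r4 [fever_present -> cond_6]; r8 [chest_pain AND notify_public_health -> followup_48h]; r9 [fever_present -> hydration_advised]. ⇒ new: discharge_ok, cond_6, followup_48h, hydration_advised.
[3] r5 [hydration_advised AND high_risk -> cond_4]; r15 [hydration_advised -> age_over_65]; r16 [discharge_ok -> cond_3]; r17 [followup_48h AND discharge_ok -> isolate]. ⇒ new: cond_4, age_over_65, cond_3, isolate.
[4] r1 [age_over_65 AND notify_public_health -> immunocompromised]; r14 [cond_3 AND observe_4h -> cond_5]. ⇒ new: immunocompromised, cond_5.
[5] r11 [immunocompromised AND sore_throat -> exposure_confirmed]. ⇒ new: exposure_confirmed.
[6] r12 [exposure_confirmed AND rapid_test_pos -> culture_positive]. ⇒ new: culture_positive.
[7] r7 [culture_positive AND isolate -> cough]. ⇒ new: cough.
Fixed point reached. cond_2 is concluded only by r2; r2 needs cond_1 (never derived).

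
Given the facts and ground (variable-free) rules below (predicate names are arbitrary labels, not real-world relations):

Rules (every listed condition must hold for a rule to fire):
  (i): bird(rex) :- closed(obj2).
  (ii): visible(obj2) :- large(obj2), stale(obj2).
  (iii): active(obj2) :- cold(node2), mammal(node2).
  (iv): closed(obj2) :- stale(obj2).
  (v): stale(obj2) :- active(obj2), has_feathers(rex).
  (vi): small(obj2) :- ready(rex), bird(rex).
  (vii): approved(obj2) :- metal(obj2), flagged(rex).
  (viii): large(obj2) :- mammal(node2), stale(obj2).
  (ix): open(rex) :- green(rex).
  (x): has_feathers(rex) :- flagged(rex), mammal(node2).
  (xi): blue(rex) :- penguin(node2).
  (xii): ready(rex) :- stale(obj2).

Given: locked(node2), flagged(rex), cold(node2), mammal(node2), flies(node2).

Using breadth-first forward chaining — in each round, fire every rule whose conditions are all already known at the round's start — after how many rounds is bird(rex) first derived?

Round 1: (iii) [active(obj2) :- cold(node2), mammal(node2).]; (x) [has_feathers(rex) :- flagged(rex), mammal(node2).]. Adds active(obj2), has_feathers(rex).
Round 2: (v) [stale(obj2) :- active(obj2), has_feathers(rex).]. Adds stale(obj2).
Round 3: (iv) [closed(obj2) :- stale(obj2).]; (viii) [large(obj2) :- mammal(node2), stale(obj2).]; (xii) [ready(rex) :- stale(obj2).]. Adds closed(obj2), large(obj2), ready(rex).
Round 4: (i) [bird(rex) :- closed(obj2).]; (ii) [visible(obj2) :- large(obj2), stale(obj2).]. Adds bird(rex), visible(obj2).
bird(rex) first appears in round 4.

4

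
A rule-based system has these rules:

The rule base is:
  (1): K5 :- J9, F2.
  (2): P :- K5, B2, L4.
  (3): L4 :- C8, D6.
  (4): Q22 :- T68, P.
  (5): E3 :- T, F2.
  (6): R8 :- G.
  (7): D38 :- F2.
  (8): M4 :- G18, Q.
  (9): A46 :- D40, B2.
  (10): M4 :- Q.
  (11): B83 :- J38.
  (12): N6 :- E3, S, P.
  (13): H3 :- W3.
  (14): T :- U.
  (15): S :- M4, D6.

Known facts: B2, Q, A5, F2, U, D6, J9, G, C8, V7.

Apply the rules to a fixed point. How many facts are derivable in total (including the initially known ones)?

20

Round 1 fires (1), (3), (6), (7), (10), (14), giving K5, L4, R8, D38, M4, T.
Round 2 fires (2), (5), (15), giving P, E3, S.
Round 3 fires (12), giving N6.
Closure: {A5, B2, C8, D38, D6, E3, F2, G, J9, K5, L4, M4, N6, P, Q, R8, S, T, U, V7} — 20 facts.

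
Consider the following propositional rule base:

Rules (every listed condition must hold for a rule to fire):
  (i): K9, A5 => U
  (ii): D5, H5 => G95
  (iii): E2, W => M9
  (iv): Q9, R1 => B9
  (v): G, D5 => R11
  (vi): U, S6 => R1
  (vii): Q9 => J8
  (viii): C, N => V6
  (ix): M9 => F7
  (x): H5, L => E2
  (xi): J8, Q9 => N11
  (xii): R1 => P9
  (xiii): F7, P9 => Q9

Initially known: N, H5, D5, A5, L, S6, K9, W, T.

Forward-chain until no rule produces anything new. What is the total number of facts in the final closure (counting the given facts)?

20

Round 1 — (i), (ii), (x), derive U, G95, E2.
Round 2 — (iii), (vi), derive M9, R1.
Round 3 — (ix), (xii), derive F7, P9.
Round 4 — (xiii), derive Q9.
Round 5 — (iv), (vii), derive B9, J8.
Round 6 — (xi), derive N11.
Closure: {A5, B9, D5, E2, F7, G95, H5, J8, K9, L, M9, N, N11, P9, Q9, R1, S6, T, U, W} — 20 facts.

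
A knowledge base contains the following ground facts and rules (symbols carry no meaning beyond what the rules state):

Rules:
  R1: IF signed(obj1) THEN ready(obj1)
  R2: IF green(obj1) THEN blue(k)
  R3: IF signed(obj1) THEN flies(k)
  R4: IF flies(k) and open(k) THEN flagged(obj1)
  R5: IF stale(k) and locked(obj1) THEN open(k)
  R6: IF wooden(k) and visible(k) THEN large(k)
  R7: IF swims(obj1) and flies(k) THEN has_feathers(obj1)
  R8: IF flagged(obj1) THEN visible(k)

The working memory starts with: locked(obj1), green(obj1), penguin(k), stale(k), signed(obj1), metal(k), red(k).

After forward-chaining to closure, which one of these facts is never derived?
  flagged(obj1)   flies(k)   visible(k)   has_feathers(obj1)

Round 1 — R1, R2, R3, R5, derive ready(obj1), blue(k), flies(k), open(k).
Round 2 — R4, derive flagged(obj1).
Round 3 — R8, derive visible(k).
Derived: flagged(obj1) (round 2), flies(k) (round 1), visible(k) (round 3). has_feathers(obj1) never appears in any round.

has_feathers(obj1)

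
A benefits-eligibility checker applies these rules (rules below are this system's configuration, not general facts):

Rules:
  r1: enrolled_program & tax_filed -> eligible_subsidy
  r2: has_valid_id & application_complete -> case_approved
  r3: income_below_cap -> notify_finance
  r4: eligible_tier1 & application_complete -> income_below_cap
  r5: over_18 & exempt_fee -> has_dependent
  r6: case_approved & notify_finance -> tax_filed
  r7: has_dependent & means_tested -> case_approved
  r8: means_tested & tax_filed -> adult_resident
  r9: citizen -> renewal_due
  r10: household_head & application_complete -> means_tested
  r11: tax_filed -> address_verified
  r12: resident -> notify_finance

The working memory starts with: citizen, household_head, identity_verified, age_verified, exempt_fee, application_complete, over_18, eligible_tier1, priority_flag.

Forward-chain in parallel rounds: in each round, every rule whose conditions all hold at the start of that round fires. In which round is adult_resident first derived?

Round 1 fires r4, r5, r9, r10, giving income_below_cap, has_dependent, renewal_due, means_tested.
Round 2 fires r3, r7, giving notify_finance, case_approved.
Round 3 fires r6, giving tax_filed.
Round 4 fires r8, r11, giving adult_resident, address_verified.
adult_resident first appears in round 4.

4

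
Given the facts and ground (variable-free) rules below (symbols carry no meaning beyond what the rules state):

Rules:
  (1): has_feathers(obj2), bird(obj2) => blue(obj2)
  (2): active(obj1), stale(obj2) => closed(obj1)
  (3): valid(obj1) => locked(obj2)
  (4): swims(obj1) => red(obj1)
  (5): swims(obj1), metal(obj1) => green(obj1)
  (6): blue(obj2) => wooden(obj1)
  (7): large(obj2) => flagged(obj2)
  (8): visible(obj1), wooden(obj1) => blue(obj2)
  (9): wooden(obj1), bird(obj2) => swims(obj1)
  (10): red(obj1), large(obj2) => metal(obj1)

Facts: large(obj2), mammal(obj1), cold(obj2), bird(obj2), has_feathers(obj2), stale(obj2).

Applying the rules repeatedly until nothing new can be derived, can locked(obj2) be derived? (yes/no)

no

Round 1 — (1), (7), derive blue(obj2), flagged(obj2).
Round 2 — (6), derive wooden(obj1).
Round 3 — (9), derive swims(obj1).
Round 4 — (4), derive red(obj1).
Round 5 — (10), derive metal(obj1).
Round 6 — (5), derive green(obj1).
Fixed point reached. locked(obj2) is concluded only by (3); (3) needs valid(obj1) (never derived).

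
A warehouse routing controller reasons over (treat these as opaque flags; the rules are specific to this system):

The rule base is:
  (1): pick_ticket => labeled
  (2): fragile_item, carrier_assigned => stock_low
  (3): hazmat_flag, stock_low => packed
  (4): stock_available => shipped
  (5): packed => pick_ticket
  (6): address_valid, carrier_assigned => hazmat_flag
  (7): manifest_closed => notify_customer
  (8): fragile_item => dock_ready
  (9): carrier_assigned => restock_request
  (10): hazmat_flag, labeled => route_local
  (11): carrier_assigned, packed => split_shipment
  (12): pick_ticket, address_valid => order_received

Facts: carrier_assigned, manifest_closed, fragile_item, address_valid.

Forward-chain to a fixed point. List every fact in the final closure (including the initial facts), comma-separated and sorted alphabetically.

Round 1: (2) [fragile_item, carrier_assigned => stock_low]; (6) [address_valid, carrier_assigned => hazmat_flag]; (7) [manifest_closed => notify_customer]; (8) [fragile_item => dock_ready]; (9) [carrier_assigned => restock_request]. Adds stock_low, hazmat_flag, notify_customer, dock_ready, restock_request.
Round 2: (3) [hazmat_flag, stock_low => packed]. Adds packed.
Round 3: (5) [packed => pick_ticket]; (11) [carrier_assigned, packed => split_shipment]. Adds pick_ticket, split_shipment.
Round 4: (1) [pick_ticket => labeled]; (12) [pick_ticket, address_valid => order_received]. Adds labeled, order_received.
Round 5: (10) [hazmat_flag, labeled => route_local]. Adds route_local.

address_valid, carrier_assigned, dock_ready, fragile_item, hazmat_flag, labeled, manifest_closed, notify_customer, order_received, packed, pick_ticket, restock_request, route_local, split_shipment, stock_low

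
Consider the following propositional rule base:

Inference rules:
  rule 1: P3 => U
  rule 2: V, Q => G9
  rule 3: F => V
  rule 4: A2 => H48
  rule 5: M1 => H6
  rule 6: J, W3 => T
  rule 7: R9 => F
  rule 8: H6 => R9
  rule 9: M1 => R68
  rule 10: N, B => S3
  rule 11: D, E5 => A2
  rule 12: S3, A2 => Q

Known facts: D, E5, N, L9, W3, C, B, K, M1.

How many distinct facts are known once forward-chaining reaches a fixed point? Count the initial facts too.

19

Round 1: rule 5 [M1 => H6]; rule 9 [M1 => R68]; rule 10 [N, B => S3]; rule 11 [D, E5 => A2]. New: H6, R68, S3, A2.
Round 2: rule 4 [A2 => H48]; rule 8 [H6 => R9]; rule 12 [S3, A2 => Q]. New: H48, R9, Q.
Round 3: rule 7 [R9 => F]. New: F.
Round 4: rule 3 [F => V]. New: V.
Round 5: rule 2 [V, Q => G9]. New: G9.
Closure: {A2, B, C, D, E5, F, G9, H48, H6, K, L9, M1, N, Q, R68, R9, S3, V, W3} — 19 facts.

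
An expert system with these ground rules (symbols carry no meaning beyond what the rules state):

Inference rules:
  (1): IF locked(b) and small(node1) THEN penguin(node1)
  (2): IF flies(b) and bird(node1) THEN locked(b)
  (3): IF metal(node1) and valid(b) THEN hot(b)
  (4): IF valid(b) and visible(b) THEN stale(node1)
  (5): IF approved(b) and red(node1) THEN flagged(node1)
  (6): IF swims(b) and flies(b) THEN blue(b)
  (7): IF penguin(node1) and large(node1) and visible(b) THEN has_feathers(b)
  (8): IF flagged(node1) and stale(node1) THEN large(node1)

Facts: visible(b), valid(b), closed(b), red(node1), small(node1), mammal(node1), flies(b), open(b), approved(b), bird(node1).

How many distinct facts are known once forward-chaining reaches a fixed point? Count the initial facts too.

16

Round 1: (2) [IF flies(b) and bird(node1) THEN locked(b)]; (4) [IF valid(b) and visible(b) THEN stale(node1)]; (5) [IF approved(b) and red(node1) THEN flagged(node1)]. New: locked(b), stale(node1), flagged(node1).
Round 2: (1) [IF locked(b) and small(node1) THEN penguin(node1)]; (8) [IF flagged(node1) and stale(node1) THEN large(node1)]. New: penguin(node1), large(node1).
Round 3: (7) [IF penguin(node1) and large(node1) and visible(b) THEN has_feathers(b)]. New: has_feathers(b).
Closure: {approved(b), bird(node1), closed(b), flagged(node1), flies(b), has_feathers(b), large(node1), locked(b), mammal(node1), open(b), penguin(node1), red(node1), small(node1), stale(node1), valid(b), visible(b)} — 16 facts.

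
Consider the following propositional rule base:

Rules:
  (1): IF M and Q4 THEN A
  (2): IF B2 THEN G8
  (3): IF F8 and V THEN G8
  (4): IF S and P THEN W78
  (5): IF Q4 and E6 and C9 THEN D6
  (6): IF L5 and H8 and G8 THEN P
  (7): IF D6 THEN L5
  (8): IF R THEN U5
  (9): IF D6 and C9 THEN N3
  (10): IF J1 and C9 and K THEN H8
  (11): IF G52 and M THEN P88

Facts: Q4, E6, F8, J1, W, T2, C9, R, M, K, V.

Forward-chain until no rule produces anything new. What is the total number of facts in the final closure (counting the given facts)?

Round 1: (1) [IF M and Q4 THEN A]; (3) [IF F8 and V THEN G8]; (5) [IF Q4 and E6 and C9 THEN D6]; (8) [IF R THEN U5]; (10) [IF J1 and C9 and K THEN H8]. New: A, G8, D6, U5, H8.
Round 2: (7) [IF D6 THEN L5]; (9) [IF D6 and C9 THEN N3]. New: L5, N3.
Round 3: (6) [IF L5 and H8 and G8 THEN P]. New: P.
Closure: {A, C9, D6, E6, F8, G8, H8, J1, K, L5, M, N3, P, Q4, R, T2, U5, V, W} — 19 facts.

19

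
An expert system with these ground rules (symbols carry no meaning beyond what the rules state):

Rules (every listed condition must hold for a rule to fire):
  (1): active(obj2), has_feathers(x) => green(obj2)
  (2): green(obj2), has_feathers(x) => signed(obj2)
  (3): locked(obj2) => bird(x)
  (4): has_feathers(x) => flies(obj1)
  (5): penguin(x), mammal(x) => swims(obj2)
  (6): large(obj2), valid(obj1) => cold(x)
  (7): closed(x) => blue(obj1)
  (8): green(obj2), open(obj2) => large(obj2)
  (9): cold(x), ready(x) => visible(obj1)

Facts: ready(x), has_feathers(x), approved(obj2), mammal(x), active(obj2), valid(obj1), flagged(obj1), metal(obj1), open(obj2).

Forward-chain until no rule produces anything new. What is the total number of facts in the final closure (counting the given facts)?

15

Round 1 fires (1), (4), giving green(obj2), flies(obj1).
Round 2 fires (2), (8), giving signed(obj2), large(obj2).
Round 3 fires (6), giving cold(x).
Round 4 fires (9), giving visible(obj1).
Closure: {active(obj2), approved(obj2), cold(x), flagged(obj1), flies(obj1), green(obj2), has_feathers(x), large(obj2), mammal(x), metal(obj1), open(obj2), ready(x), signed(obj2), valid(obj1), visible(obj1)} — 15 facts.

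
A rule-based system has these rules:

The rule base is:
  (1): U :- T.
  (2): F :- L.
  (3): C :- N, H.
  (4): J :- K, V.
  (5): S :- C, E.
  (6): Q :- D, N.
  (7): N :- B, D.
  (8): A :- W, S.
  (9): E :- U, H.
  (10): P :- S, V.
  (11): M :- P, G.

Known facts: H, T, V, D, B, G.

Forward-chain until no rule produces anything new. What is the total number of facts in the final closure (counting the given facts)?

14

[1] (1) [U :- T.]; (7) [N :- B, D.]. ⇒ new: U, N.
[2] (3) [C :- N, H.]; (6) [Q :- D, N.]; (9) [E :- U, H.]. ⇒ new: C, Q, E.
[3] (5) [S :- C, E.]. ⇒ new: S.
[4] (10) [P :- S, V.]. ⇒ new: P.
[5] (11) [M :- P, G.]. ⇒ new: M.
Closure: {B, C, D, E, G, H, M, N, P, Q, S, T, U, V} — 14 facts.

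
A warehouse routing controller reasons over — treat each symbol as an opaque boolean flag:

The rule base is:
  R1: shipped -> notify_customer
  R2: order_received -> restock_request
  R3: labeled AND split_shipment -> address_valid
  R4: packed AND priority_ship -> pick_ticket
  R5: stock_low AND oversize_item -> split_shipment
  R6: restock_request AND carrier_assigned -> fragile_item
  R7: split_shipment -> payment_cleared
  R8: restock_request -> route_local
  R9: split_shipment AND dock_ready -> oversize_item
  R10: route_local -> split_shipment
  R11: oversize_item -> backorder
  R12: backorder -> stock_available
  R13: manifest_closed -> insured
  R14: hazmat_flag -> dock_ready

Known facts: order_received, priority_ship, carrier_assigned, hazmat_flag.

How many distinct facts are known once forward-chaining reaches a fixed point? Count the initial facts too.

13

Round 1: R2 [order_received -> restock_request]; R14 [hazmat_flag -> dock_ready]. Adds restock_request, dock_ready.
Round 2: R6 [restock_request AND carrier_assigned -> fragile_item]; R8 [restock_request -> route_local]. Adds fragile_item, route_local.
Round 3: R10 [route_local -> split_shipment]. Adds split_shipment.
Round 4: R7 [split_shipment -> payment_cleared]; R9 [split_shipment AND dock_ready -> oversize_item]. Adds payment_cleared, oversize_item.
Round 5: R11 [oversize_item -> backorder]. Adds backorder.
Round 6: R12 [backorder -> stock_available]. Adds stock_available.
Closure: {backorder, carrier_assigned, dock_ready, fragile_item, hazmat_flag, order_received, oversize_item, payment_cleared, priority_ship, restock_request, route_local, split_shipment, stock_available} — 13 facts.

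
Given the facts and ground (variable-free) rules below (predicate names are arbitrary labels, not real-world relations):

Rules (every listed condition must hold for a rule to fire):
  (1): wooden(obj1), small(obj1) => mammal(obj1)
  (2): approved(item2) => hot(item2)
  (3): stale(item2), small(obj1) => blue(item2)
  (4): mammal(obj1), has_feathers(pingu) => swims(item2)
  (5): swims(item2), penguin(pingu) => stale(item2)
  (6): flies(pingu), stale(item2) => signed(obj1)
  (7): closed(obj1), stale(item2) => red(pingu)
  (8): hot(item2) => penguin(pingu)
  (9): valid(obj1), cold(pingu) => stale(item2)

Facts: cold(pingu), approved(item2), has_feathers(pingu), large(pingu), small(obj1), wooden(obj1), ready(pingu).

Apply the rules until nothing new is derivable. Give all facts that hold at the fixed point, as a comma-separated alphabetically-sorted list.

Round 1 — (1), (2), derive mammal(obj1), hot(item2).
Round 2 — (4), (8), derive swims(item2), penguin(pingu).
Round 3 — (5), derive stale(item2).
Round 4 — (3), derive blue(item2).

approved(item2), blue(item2), cold(pingu), has_feathers(pingu), hot(item2), large(pingu), mammal(obj1), penguin(pingu), ready(pingu), small(obj1), stale(item2), swims(item2), wooden(obj1)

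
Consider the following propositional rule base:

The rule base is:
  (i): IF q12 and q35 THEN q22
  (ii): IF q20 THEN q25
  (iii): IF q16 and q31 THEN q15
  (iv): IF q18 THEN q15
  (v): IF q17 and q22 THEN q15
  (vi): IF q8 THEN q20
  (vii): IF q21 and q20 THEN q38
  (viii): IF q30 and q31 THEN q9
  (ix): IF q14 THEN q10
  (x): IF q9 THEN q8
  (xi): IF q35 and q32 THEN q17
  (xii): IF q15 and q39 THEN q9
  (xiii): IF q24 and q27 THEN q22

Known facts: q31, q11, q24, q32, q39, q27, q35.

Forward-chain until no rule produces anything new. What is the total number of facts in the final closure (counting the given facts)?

Round 1: (xi) [IF q35 and q32 THEN q17]; (xiii) [IF q24 and q27 THEN q22]. New: q17, q22.
Round 2: (v) [IF q17 and q22 THEN q15]. New: q15.
Round 3: (xii) [IF q15 and q39 THEN q9]. New: q9.
Round 4: (x) [IF q9 THEN q8]. New: q8.
Round 5: (vi) [IF q8 THEN q20]. New: q20.
Round 6: (ii) [IF q20 THEN q25]. New: q25.
Closure: {q11, q15, q17, q20, q22, q24, q25, q27, q31, q32, q35, q39, q8, q9} — 14 facts.

14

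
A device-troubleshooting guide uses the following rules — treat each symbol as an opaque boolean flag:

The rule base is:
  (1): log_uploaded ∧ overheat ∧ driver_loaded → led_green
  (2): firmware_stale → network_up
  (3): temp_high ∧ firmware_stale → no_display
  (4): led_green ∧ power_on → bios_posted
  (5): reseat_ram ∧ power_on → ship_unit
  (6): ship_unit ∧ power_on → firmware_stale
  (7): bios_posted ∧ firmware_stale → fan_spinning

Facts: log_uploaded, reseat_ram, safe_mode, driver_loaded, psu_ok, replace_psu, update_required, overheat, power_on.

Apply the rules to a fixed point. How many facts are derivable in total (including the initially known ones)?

Round 1: (1) [log_uploaded ∧ overheat ∧ driver_loaded → led_green]; (5) [reseat_ram ∧ power_on → ship_unit]. Adds led_green, ship_unit.
Round 2: (4) [led_green ∧ power_on → bios_posted]; (6) [ship_unit ∧ power_on → firmware_stale]. Adds bios_posted, firmware_stale.
Round 3: (2) [firmware_stale → network_up]; (7) [bios_posted ∧ firmware_stale → fan_spinning]. Adds network_up, fan_spinning.
Closure: {bios_posted, driver_loaded, fan_spinning, firmware_stale, led_green, log_uploaded, network_up, overheat, power_on, psu_ok, replace_psu, reseat_ram, safe_mode, ship_unit, update_required} — 15 facts.

15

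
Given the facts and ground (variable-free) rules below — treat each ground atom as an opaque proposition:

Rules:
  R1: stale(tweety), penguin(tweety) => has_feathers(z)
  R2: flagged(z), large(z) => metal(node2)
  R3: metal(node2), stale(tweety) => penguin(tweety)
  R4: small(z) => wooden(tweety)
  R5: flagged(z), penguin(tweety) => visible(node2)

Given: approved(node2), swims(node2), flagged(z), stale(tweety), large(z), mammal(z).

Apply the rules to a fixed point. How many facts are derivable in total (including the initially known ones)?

Round 1: R2 [flagged(z), large(z) => metal(node2)]. Adds metal(node2).
Round 2: R3 [metal(node2), stale(tweety) => penguin(tweety)]. Adds penguin(tweety).
Round 3: R1 [stale(tweety), penguin(tweety) => has_feathers(z)]; R5 [flagged(z), penguin(tweety) => visible(node2)]. Adds has_feathers(z), visible(node2).
Closure: {approved(node2), flagged(z), has_feathers(z), large(z), mammal(z), metal(node2), penguin(tweety), stale(tweety), swims(node2), visible(node2)} — 10 facts.

10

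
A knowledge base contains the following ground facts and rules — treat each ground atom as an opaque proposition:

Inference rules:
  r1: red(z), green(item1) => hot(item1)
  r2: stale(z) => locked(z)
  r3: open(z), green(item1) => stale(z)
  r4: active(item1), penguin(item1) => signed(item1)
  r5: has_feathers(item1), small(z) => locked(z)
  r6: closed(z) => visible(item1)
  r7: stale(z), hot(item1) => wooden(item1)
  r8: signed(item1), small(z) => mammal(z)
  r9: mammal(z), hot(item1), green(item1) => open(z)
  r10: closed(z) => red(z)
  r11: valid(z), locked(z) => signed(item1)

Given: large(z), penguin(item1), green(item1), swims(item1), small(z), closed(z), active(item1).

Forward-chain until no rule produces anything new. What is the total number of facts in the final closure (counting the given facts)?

Round 1: r4 [active(item1), penguin(item1) => signed(item1)]; r6 [closed(z) => visible(item1)]; r10 [closed(z) => red(z)]. New: signed(item1), visible(item1), red(z).
Round 2: r1 [red(z), green(item1) => hot(item1)]; r8 [signed(item1), small(z) => mammal(z)]. New: hot(item1), mammal(z).
Round 3: r9 [mammal(z), hot(item1), green(item1) => open(z)]. New: open(z).
Round 4: r3 [open(z), green(item1) => stale(z)]. New: stale(z).
Round 5: r2 [stale(z) => locked(z)]; r7 [stale(z), hot(item1) => wooden(item1)]. New: locked(z), wooden(item1).
Closure: {active(item1), closed(z), green(item1), hot(item1), large(z), locked(z), mammal(z), open(z), penguin(item1), red(z), signed(item1), small(z), stale(z), swims(item1), visible(item1), wooden(item1)} — 16 facts.

16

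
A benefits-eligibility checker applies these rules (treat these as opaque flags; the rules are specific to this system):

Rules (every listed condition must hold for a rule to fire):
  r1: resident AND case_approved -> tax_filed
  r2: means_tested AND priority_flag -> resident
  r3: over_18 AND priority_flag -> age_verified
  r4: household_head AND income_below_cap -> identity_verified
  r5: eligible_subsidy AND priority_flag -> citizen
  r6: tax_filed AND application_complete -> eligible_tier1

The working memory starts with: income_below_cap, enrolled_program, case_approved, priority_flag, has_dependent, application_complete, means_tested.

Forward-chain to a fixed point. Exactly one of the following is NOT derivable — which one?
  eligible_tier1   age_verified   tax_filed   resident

age_verified

Round 1: r2 [means_tested AND priority_flag -> resident]. New: resident.
Round 2: r1 [resident AND case_approved -> tax_filed]. New: tax_filed.
Round 3: r6 [tax_filed AND application_complete -> eligible_tier1]. New: eligible_tier1.
Derived: eligible_tier1 (round 3), tax_filed (round 2), resident (round 1). age_verified never appears in any round.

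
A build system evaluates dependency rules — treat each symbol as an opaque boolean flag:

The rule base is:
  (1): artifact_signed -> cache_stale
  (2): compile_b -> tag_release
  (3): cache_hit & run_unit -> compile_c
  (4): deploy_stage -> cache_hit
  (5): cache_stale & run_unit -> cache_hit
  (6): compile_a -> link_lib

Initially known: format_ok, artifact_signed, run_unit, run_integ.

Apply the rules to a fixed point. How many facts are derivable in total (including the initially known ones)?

Round 1: (1) [artifact_signed -> cache_stale]. New: cache_stale.
Round 2: (5) [cache_stale & run_unit -> cache_hit]. New: cache_hit.
Round 3: (3) [cache_hit & run_unit -> compile_c]. New: compile_c.
Closure: {artifact_signed, cache_hit, cache_stale, compile_c, format_ok, run_integ, run_unit} — 7 facts.

7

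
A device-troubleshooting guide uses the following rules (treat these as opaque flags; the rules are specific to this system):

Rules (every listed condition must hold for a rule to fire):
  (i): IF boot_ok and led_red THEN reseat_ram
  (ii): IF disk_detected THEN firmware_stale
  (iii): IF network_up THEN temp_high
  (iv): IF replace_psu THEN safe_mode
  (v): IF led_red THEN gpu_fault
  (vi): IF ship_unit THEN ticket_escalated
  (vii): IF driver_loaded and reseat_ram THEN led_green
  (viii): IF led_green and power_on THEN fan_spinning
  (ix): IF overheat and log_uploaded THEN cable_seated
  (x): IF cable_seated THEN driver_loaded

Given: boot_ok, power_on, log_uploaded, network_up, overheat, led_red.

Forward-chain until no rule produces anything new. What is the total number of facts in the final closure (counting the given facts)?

13

Round 1 fires (i), (iii), (v), (ix), giving reseat_ram, temp_high, gpu_fault, cable_seated.
Round 2 fires (x), giving driver_loaded.
Round 3 fires (vii), giving led_green.
Round 4 fires (viii), giving fan_spinning.
Closure: {boot_ok, cable_seated, driver_loaded, fan_spinning, gpu_fault, led_green, led_red, log_uploaded, network_up, overheat, power_on, reseat_ram, temp_high} — 13 facts.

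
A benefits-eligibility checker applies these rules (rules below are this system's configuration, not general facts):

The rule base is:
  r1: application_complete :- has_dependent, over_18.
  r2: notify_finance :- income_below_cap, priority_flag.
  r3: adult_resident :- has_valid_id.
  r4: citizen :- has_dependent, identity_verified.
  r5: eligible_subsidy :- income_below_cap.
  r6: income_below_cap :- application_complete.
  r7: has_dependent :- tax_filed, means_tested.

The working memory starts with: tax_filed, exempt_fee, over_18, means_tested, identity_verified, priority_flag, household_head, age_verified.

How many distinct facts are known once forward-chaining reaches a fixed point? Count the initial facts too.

Round 1: r7 [has_dependent :- tax_filed, means_tested.]. Adds has_dependent.
Round 2: r1 [application_complete :- has_dependent, over_18.]; r4 [citizen :- has_dependent, identity_verified.]. Adds application_complete, citizen.
Round 3: r6 [income_below_cap :- application_complete.]. Adds income_below_cap.
Round 4: r2 [notify_finance :- income_below_cap, priority_flag.]; r5 [eligible_subsidy :- income_below_cap.]. Adds notify_finance, eligible_subsidy.
Closure: {age_verified, application_complete, citizen, eligible_subsidy, exempt_fee, has_dependent, household_head, identity_verified, income_below_cap, means_tested, notify_finance, over_18, priority_flag, tax_filed} — 14 facts.

14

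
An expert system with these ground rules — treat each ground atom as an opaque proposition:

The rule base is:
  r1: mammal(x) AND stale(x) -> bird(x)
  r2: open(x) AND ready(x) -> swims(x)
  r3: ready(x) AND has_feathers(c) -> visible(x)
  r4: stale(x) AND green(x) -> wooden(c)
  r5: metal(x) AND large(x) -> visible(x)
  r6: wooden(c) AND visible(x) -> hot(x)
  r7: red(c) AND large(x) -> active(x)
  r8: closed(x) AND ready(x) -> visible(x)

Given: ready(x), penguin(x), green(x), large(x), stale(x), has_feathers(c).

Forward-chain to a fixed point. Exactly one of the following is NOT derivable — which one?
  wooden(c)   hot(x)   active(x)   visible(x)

active(x)

Round 1: r3 [ready(x) AND has_feathers(c) -> visible(x)]; r4 [stale(x) AND green(x) -> wooden(c)]. Adds visible(x), wooden(c).
Round 2: r6 [wooden(c) AND visible(x) -> hot(x)]. Adds hot(x).
Derived: hot(x) (round 2), visible(x) (round 1), wooden(c) (round 1). active(x) never appears in any round.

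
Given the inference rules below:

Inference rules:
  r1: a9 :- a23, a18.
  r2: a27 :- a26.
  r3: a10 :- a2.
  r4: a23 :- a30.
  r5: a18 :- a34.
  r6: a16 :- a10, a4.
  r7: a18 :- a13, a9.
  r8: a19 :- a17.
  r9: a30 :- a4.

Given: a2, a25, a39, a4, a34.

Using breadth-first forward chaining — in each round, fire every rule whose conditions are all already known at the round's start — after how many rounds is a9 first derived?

[1] r3 [a10 :- a2.]; r5 [a18 :- a34.]; r9 [a30 :- a4.]. ⇒ new: a10, a18, a30.
[2] r4 [a23 :- a30.]; r6 [a16 :- a10, a4.]. ⇒ new: a23, a16.
[3] r1 [a9 :- a23, a18.]. ⇒ new: a9.
a9 first appears in round 3.

3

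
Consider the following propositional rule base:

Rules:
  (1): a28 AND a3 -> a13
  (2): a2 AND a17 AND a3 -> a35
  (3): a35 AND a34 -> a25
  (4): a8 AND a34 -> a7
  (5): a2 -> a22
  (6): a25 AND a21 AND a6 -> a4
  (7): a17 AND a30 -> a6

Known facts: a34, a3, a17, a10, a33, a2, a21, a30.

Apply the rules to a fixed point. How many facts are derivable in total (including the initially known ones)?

13

[1] (2) [a2 AND a17 AND a3 -> a35]; (5) [a2 -> a22]; (7) [a17 AND a30 -> a6]. ⇒ new: a35, a22, a6.
[2] (3) [a35 AND a34 -> a25]. ⇒ new: a25.
[3] (6) [a25 AND a21 AND a6 -> a4]. ⇒ new: a4.
Closure: {a10, a17, a2, a21, a22, a25, a3, a30, a33, a34, a35, a4, a6} — 13 facts.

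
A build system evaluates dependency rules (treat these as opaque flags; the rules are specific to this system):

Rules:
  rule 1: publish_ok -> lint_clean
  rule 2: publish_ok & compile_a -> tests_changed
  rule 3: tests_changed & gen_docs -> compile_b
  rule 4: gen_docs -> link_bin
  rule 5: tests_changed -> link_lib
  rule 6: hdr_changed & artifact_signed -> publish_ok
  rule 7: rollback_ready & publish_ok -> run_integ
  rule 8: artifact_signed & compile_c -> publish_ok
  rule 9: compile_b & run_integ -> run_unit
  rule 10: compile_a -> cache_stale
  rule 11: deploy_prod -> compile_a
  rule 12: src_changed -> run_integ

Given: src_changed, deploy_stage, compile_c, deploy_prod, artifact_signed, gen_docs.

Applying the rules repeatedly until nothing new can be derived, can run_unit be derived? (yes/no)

yes

Round 1: rule 4 [gen_docs -> link_bin]; rule 8 [artifact_signed & compile_c -> publish_ok]; rule 11 [deploy_prod -> compile_a]; rule 12 [src_changed -> run_integ]. Adds link_bin, publish_ok, compile_a, run_integ.
Round 2: rule 1 [publish_ok -> lint_clean]; rule 2 [publish_ok & compile_a -> tests_changed]; rule 10 [compile_a -> cache_stale]. Adds lint_clean, tests_changed, cache_stale.
Round 3: rule 3 [tests_changed & gen_docs -> compile_b]; rule 5 [tests_changed -> link_lib]. Adds compile_b, link_lib.
Round 4: rule 9 [compile_b & run_integ -> run_unit]. Adds run_unit.
run_unit appears in round 4, so it is derivable.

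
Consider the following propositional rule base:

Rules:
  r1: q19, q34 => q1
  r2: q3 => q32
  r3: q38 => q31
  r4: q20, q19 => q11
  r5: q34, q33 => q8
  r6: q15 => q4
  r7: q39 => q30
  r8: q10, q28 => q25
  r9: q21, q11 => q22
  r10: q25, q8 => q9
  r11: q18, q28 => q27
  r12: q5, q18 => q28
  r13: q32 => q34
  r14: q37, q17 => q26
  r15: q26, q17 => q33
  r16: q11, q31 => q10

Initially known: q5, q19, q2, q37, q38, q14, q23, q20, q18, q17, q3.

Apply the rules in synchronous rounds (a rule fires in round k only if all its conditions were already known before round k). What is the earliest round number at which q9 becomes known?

Round 1 fires r2, r3, r4, r12, r14, giving q32, q31, q11, q28, q26.
Round 2 fires r11, r13, r15, r16, giving q27, q34, q33, q10.
Round 3 fires r1, r5, r8, giving q1, q8, q25.
Round 4 fires r10, giving q9.
q9 first appears in round 4.

4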